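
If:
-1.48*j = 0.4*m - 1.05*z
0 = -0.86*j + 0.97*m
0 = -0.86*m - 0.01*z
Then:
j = 0.00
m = 0.00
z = 0.00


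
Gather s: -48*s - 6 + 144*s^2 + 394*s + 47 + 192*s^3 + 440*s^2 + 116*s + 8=192*s^3 + 584*s^2 + 462*s + 49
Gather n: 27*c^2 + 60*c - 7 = 27*c^2 + 60*c - 7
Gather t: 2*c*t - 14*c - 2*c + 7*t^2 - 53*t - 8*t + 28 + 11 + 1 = -16*c + 7*t^2 + t*(2*c - 61) + 40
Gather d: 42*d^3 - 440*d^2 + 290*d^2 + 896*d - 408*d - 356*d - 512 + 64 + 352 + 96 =42*d^3 - 150*d^2 + 132*d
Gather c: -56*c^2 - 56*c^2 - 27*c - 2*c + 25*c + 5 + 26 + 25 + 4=-112*c^2 - 4*c + 60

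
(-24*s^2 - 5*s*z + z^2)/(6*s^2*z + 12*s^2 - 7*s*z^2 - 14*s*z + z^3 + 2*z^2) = (-24*s^2 - 5*s*z + z^2)/(6*s^2*z + 12*s^2 - 7*s*z^2 - 14*s*z + z^3 + 2*z^2)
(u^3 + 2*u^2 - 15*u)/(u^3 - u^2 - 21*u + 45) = u/(u - 3)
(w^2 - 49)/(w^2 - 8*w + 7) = (w + 7)/(w - 1)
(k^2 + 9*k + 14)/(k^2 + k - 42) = (k + 2)/(k - 6)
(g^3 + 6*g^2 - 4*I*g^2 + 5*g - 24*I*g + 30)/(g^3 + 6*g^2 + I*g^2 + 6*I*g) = (g - 5*I)/g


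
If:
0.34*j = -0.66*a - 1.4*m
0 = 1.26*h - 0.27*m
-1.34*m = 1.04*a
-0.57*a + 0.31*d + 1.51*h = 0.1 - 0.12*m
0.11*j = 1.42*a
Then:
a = 0.00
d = 0.32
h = 0.00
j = 0.00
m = 0.00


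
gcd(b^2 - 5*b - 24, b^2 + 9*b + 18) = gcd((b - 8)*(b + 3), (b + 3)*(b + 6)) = b + 3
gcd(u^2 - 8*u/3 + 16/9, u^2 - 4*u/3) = u - 4/3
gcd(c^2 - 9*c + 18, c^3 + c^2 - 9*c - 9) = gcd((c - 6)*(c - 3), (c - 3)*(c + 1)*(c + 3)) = c - 3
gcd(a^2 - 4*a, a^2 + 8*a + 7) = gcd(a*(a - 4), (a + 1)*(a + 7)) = 1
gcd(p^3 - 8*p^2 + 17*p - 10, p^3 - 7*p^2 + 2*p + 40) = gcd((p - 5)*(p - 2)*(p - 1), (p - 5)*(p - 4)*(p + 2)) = p - 5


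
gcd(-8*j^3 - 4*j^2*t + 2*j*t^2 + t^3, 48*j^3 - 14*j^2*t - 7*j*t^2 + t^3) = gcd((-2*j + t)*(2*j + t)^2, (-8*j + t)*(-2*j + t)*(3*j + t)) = -2*j + t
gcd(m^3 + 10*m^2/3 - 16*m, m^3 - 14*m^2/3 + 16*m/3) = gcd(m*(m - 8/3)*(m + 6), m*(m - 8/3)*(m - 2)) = m^2 - 8*m/3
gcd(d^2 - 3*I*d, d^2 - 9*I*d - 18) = d - 3*I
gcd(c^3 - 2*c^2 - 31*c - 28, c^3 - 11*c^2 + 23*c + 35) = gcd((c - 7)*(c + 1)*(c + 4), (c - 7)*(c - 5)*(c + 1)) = c^2 - 6*c - 7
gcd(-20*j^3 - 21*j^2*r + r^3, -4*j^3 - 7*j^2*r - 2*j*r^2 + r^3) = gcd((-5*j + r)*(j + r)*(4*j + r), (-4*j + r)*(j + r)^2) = j + r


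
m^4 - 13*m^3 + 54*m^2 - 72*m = m*(m - 6)*(m - 4)*(m - 3)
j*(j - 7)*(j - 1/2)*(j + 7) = j^4 - j^3/2 - 49*j^2 + 49*j/2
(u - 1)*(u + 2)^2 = u^3 + 3*u^2 - 4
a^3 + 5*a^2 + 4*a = a*(a + 1)*(a + 4)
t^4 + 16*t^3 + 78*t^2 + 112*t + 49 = (t + 1)^2*(t + 7)^2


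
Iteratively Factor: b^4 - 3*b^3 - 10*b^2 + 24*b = (b - 4)*(b^3 + b^2 - 6*b) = (b - 4)*(b + 3)*(b^2 - 2*b) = b*(b - 4)*(b + 3)*(b - 2)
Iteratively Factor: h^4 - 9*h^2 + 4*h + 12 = (h + 3)*(h^3 - 3*h^2 + 4) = (h - 2)*(h + 3)*(h^2 - h - 2) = (h - 2)*(h + 1)*(h + 3)*(h - 2)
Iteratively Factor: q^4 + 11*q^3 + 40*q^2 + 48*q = (q + 4)*(q^3 + 7*q^2 + 12*q) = (q + 4)^2*(q^2 + 3*q) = (q + 3)*(q + 4)^2*(q)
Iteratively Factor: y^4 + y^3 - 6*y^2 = (y)*(y^3 + y^2 - 6*y) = y*(y - 2)*(y^2 + 3*y) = y^2*(y - 2)*(y + 3)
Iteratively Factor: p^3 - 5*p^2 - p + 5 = (p - 5)*(p^2 - 1) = (p - 5)*(p + 1)*(p - 1)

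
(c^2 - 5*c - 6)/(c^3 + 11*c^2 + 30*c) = (c^2 - 5*c - 6)/(c*(c^2 + 11*c + 30))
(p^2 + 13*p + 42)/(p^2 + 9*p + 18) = (p + 7)/(p + 3)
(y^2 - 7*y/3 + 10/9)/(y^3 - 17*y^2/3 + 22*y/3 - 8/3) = (y - 5/3)/(y^2 - 5*y + 4)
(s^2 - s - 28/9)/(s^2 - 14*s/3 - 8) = (s - 7/3)/(s - 6)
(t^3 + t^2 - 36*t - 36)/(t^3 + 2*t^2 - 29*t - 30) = (t - 6)/(t - 5)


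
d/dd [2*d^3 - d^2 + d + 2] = 6*d^2 - 2*d + 1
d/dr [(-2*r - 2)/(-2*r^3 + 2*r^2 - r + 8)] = 2*(2*r^3 - 2*r^2 + r - (r + 1)*(6*r^2 - 4*r + 1) - 8)/(2*r^3 - 2*r^2 + r - 8)^2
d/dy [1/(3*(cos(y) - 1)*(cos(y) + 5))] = 2*(cos(y) + 2)*sin(y)/(3*(cos(y) - 1)^2*(cos(y) + 5)^2)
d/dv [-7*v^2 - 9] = -14*v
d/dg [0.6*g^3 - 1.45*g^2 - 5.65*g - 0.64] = 1.8*g^2 - 2.9*g - 5.65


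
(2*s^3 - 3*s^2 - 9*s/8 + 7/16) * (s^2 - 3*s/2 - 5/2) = 2*s^5 - 6*s^4 - 13*s^3/8 + 77*s^2/8 + 69*s/32 - 35/32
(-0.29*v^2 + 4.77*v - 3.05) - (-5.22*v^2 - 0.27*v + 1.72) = 4.93*v^2 + 5.04*v - 4.77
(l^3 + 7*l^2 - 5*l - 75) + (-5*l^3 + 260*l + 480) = -4*l^3 + 7*l^2 + 255*l + 405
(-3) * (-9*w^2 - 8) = 27*w^2 + 24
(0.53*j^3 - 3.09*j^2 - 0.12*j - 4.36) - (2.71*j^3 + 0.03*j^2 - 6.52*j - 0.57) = -2.18*j^3 - 3.12*j^2 + 6.4*j - 3.79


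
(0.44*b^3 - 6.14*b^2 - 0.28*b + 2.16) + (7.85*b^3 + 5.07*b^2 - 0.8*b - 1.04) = 8.29*b^3 - 1.07*b^2 - 1.08*b + 1.12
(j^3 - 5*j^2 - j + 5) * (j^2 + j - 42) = j^5 - 4*j^4 - 48*j^3 + 214*j^2 + 47*j - 210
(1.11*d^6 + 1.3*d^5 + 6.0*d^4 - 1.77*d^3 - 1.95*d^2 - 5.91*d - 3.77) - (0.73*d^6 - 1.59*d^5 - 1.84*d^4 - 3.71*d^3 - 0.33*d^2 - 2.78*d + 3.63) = 0.38*d^6 + 2.89*d^5 + 7.84*d^4 + 1.94*d^3 - 1.62*d^2 - 3.13*d - 7.4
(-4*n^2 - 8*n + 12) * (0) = 0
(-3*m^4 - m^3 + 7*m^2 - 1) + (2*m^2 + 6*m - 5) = -3*m^4 - m^3 + 9*m^2 + 6*m - 6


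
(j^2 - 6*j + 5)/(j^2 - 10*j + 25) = (j - 1)/(j - 5)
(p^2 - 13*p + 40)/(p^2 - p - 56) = (p - 5)/(p + 7)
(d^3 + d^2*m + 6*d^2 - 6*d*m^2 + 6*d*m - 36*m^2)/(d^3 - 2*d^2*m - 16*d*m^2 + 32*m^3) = (d^2 + 3*d*m + 6*d + 18*m)/(d^2 - 16*m^2)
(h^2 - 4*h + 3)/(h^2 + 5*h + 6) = (h^2 - 4*h + 3)/(h^2 + 5*h + 6)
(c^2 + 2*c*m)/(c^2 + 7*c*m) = (c + 2*m)/(c + 7*m)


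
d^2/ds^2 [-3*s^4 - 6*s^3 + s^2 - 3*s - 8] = -36*s^2 - 36*s + 2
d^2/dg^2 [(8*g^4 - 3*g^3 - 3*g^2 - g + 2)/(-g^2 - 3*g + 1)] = 4*(-4*g^6 - 36*g^5 - 96*g^4 + 107*g^3 - 36*g^2 - 3*g - 7)/(g^6 + 9*g^5 + 24*g^4 + 9*g^3 - 24*g^2 + 9*g - 1)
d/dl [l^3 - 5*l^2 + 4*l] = 3*l^2 - 10*l + 4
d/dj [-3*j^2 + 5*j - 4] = 5 - 6*j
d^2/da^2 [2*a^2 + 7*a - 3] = 4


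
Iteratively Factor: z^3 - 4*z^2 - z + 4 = (z - 1)*(z^2 - 3*z - 4) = (z - 4)*(z - 1)*(z + 1)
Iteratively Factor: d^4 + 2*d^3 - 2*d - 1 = (d + 1)*(d^3 + d^2 - d - 1) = (d + 1)^2*(d^2 - 1) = (d + 1)^3*(d - 1)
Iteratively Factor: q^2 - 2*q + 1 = (q - 1)*(q - 1)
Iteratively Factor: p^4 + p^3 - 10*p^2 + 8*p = (p - 2)*(p^3 + 3*p^2 - 4*p) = (p - 2)*(p + 4)*(p^2 - p) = (p - 2)*(p - 1)*(p + 4)*(p)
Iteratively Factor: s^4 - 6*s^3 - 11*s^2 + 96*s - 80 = (s + 4)*(s^3 - 10*s^2 + 29*s - 20) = (s - 1)*(s + 4)*(s^2 - 9*s + 20) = (s - 4)*(s - 1)*(s + 4)*(s - 5)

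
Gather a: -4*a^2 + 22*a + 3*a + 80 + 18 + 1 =-4*a^2 + 25*a + 99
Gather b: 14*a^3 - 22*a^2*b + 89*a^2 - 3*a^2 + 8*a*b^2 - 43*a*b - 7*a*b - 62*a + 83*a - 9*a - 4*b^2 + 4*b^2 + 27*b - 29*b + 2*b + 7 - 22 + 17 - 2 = 14*a^3 + 86*a^2 + 8*a*b^2 + 12*a + b*(-22*a^2 - 50*a)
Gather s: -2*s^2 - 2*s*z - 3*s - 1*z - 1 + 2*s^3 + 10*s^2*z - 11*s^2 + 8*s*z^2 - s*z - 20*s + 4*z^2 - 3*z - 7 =2*s^3 + s^2*(10*z - 13) + s*(8*z^2 - 3*z - 23) + 4*z^2 - 4*z - 8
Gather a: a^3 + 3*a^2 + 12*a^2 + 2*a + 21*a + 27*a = a^3 + 15*a^2 + 50*a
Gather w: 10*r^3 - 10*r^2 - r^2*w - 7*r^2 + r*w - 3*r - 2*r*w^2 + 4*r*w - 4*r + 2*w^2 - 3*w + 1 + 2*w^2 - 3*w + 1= 10*r^3 - 17*r^2 - 7*r + w^2*(4 - 2*r) + w*(-r^2 + 5*r - 6) + 2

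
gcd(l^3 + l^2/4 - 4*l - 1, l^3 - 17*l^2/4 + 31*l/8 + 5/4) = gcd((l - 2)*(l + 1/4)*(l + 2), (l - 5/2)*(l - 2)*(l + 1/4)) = l^2 - 7*l/4 - 1/2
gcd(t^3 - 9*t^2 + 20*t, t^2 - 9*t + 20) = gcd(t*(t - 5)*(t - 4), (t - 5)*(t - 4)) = t^2 - 9*t + 20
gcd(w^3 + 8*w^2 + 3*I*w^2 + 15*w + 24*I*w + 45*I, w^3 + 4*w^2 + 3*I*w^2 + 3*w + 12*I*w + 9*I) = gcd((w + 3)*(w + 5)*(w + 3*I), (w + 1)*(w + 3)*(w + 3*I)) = w^2 + w*(3 + 3*I) + 9*I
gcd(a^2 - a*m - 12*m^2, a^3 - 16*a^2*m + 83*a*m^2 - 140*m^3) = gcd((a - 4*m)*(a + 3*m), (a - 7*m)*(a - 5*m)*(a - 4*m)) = a - 4*m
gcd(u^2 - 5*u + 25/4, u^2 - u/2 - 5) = u - 5/2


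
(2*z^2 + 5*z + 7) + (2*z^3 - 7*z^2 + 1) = 2*z^3 - 5*z^2 + 5*z + 8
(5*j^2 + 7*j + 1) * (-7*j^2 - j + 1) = -35*j^4 - 54*j^3 - 9*j^2 + 6*j + 1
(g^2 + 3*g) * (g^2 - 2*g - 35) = g^4 + g^3 - 41*g^2 - 105*g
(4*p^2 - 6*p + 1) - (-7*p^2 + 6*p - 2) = 11*p^2 - 12*p + 3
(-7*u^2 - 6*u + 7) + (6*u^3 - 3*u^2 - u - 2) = 6*u^3 - 10*u^2 - 7*u + 5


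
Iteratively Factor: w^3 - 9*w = (w - 3)*(w^2 + 3*w) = w*(w - 3)*(w + 3)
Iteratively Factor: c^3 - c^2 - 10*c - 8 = (c + 1)*(c^2 - 2*c - 8) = (c + 1)*(c + 2)*(c - 4)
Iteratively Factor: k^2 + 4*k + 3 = (k + 1)*(k + 3)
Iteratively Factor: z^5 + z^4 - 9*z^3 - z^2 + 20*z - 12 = (z - 1)*(z^4 + 2*z^3 - 7*z^2 - 8*z + 12) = (z - 2)*(z - 1)*(z^3 + 4*z^2 + z - 6) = (z - 2)*(z - 1)*(z + 2)*(z^2 + 2*z - 3) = (z - 2)*(z - 1)*(z + 2)*(z + 3)*(z - 1)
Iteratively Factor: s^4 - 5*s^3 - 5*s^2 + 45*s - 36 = (s - 4)*(s^3 - s^2 - 9*s + 9) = (s - 4)*(s + 3)*(s^2 - 4*s + 3) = (s - 4)*(s - 1)*(s + 3)*(s - 3)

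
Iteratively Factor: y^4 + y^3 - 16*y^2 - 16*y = (y)*(y^3 + y^2 - 16*y - 16) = y*(y + 1)*(y^2 - 16) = y*(y - 4)*(y + 1)*(y + 4)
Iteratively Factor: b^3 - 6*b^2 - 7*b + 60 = (b - 4)*(b^2 - 2*b - 15) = (b - 4)*(b + 3)*(b - 5)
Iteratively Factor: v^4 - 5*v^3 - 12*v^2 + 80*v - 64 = (v - 1)*(v^3 - 4*v^2 - 16*v + 64) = (v - 4)*(v - 1)*(v^2 - 16) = (v - 4)^2*(v - 1)*(v + 4)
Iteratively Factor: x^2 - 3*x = (x - 3)*(x)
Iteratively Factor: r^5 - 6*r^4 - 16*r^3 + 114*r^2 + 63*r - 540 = (r + 3)*(r^4 - 9*r^3 + 11*r^2 + 81*r - 180) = (r - 4)*(r + 3)*(r^3 - 5*r^2 - 9*r + 45) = (r - 4)*(r - 3)*(r + 3)*(r^2 - 2*r - 15) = (r - 4)*(r - 3)*(r + 3)^2*(r - 5)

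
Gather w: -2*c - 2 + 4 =2 - 2*c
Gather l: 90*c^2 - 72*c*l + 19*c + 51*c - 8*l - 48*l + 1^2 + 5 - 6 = 90*c^2 + 70*c + l*(-72*c - 56)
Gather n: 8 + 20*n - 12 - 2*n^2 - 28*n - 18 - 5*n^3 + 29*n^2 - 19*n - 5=-5*n^3 + 27*n^2 - 27*n - 27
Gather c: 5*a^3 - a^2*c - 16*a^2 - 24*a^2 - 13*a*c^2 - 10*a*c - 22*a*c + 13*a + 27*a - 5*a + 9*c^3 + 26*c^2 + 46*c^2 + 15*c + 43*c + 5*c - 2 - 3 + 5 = 5*a^3 - 40*a^2 + 35*a + 9*c^3 + c^2*(72 - 13*a) + c*(-a^2 - 32*a + 63)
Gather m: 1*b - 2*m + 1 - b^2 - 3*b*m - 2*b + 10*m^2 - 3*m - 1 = -b^2 - b + 10*m^2 + m*(-3*b - 5)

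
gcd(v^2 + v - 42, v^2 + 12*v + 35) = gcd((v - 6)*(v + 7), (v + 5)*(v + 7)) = v + 7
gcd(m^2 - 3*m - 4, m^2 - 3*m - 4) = m^2 - 3*m - 4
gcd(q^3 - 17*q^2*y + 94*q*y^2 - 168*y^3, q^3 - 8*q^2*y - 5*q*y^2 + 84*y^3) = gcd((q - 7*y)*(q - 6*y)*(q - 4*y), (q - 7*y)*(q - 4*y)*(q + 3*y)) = q^2 - 11*q*y + 28*y^2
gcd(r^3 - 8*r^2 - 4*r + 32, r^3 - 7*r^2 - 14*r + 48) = r^2 - 10*r + 16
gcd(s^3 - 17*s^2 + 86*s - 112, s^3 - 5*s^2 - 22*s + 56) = s^2 - 9*s + 14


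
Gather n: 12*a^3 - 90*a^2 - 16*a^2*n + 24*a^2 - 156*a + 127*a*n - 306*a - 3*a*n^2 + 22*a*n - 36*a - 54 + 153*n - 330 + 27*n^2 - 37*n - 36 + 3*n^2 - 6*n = 12*a^3 - 66*a^2 - 498*a + n^2*(30 - 3*a) + n*(-16*a^2 + 149*a + 110) - 420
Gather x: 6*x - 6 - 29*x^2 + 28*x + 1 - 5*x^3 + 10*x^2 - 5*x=-5*x^3 - 19*x^2 + 29*x - 5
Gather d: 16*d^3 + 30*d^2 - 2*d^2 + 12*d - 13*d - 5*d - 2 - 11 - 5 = 16*d^3 + 28*d^2 - 6*d - 18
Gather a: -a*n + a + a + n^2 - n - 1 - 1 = a*(2 - n) + n^2 - n - 2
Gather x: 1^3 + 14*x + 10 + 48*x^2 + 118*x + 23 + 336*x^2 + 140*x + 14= 384*x^2 + 272*x + 48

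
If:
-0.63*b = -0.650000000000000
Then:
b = 1.03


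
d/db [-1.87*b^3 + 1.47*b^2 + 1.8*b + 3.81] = -5.61*b^2 + 2.94*b + 1.8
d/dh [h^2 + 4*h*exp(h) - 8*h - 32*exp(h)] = 4*h*exp(h) + 2*h - 28*exp(h) - 8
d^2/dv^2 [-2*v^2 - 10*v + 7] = -4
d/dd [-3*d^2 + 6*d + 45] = 6 - 6*d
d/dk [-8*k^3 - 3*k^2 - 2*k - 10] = -24*k^2 - 6*k - 2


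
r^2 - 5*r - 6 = (r - 6)*(r + 1)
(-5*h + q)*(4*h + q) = -20*h^2 - h*q + q^2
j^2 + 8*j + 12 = (j + 2)*(j + 6)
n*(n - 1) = n^2 - n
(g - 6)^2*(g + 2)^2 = g^4 - 8*g^3 - 8*g^2 + 96*g + 144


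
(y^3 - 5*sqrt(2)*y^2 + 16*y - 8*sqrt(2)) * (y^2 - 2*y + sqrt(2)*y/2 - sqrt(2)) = y^5 - 9*sqrt(2)*y^4/2 - 2*y^4 + 11*y^3 + 9*sqrt(2)*y^3 - 22*y^2 - 8*y + 16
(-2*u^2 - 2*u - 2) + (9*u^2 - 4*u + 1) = 7*u^2 - 6*u - 1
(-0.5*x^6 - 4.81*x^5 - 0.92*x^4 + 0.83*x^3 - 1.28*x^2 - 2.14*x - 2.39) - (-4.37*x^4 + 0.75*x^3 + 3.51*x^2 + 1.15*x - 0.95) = -0.5*x^6 - 4.81*x^5 + 3.45*x^4 + 0.08*x^3 - 4.79*x^2 - 3.29*x - 1.44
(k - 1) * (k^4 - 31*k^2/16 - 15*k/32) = k^5 - k^4 - 31*k^3/16 + 47*k^2/32 + 15*k/32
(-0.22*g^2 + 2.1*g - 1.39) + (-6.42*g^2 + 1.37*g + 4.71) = -6.64*g^2 + 3.47*g + 3.32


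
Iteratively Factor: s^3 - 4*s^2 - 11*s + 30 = (s - 5)*(s^2 + s - 6) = (s - 5)*(s - 2)*(s + 3)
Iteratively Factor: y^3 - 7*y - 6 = (y + 1)*(y^2 - y - 6) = (y + 1)*(y + 2)*(y - 3)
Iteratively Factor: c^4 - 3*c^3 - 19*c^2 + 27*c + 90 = (c - 3)*(c^3 - 19*c - 30) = (c - 5)*(c - 3)*(c^2 + 5*c + 6) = (c - 5)*(c - 3)*(c + 3)*(c + 2)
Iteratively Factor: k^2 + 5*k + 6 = (k + 3)*(k + 2)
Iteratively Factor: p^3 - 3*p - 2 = (p - 2)*(p^2 + 2*p + 1) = (p - 2)*(p + 1)*(p + 1)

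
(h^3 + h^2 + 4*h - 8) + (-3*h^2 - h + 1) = h^3 - 2*h^2 + 3*h - 7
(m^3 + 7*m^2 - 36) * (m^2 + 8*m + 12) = m^5 + 15*m^4 + 68*m^3 + 48*m^2 - 288*m - 432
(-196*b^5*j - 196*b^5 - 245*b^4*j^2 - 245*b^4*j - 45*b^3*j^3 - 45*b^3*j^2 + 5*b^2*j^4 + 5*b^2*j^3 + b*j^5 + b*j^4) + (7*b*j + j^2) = -196*b^5*j - 196*b^5 - 245*b^4*j^2 - 245*b^4*j - 45*b^3*j^3 - 45*b^3*j^2 + 5*b^2*j^4 + 5*b^2*j^3 + b*j^5 + b*j^4 + 7*b*j + j^2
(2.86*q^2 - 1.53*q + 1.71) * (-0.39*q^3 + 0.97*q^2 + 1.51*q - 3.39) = -1.1154*q^5 + 3.3709*q^4 + 2.1676*q^3 - 10.347*q^2 + 7.7688*q - 5.7969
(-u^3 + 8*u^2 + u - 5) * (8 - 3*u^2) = 3*u^5 - 24*u^4 - 11*u^3 + 79*u^2 + 8*u - 40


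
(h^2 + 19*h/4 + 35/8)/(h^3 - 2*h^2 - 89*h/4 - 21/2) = (4*h + 5)/(2*(2*h^2 - 11*h - 6))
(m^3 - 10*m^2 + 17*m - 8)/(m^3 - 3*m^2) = (m^3 - 10*m^2 + 17*m - 8)/(m^2*(m - 3))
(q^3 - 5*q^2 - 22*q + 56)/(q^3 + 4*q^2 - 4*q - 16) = (q - 7)/(q + 2)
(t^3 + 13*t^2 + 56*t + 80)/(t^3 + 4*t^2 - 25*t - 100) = (t + 4)/(t - 5)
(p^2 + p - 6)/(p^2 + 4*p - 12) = (p + 3)/(p + 6)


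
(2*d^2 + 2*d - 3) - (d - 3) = 2*d^2 + d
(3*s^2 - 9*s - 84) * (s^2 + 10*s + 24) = 3*s^4 + 21*s^3 - 102*s^2 - 1056*s - 2016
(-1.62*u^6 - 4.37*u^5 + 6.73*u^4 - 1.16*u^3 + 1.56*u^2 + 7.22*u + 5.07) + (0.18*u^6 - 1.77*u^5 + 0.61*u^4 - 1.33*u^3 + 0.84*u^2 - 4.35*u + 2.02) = -1.44*u^6 - 6.14*u^5 + 7.34*u^4 - 2.49*u^3 + 2.4*u^2 + 2.87*u + 7.09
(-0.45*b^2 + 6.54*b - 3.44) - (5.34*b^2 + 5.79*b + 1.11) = -5.79*b^2 + 0.75*b - 4.55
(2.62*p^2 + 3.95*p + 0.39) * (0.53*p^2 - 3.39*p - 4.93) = 1.3886*p^4 - 6.7883*p^3 - 26.1004*p^2 - 20.7956*p - 1.9227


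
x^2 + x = x*(x + 1)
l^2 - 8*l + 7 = (l - 7)*(l - 1)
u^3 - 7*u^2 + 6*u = u*(u - 6)*(u - 1)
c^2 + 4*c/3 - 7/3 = (c - 1)*(c + 7/3)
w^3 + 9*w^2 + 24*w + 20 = (w + 2)^2*(w + 5)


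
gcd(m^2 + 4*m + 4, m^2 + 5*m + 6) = m + 2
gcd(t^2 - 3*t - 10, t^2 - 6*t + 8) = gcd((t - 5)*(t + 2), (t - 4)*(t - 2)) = 1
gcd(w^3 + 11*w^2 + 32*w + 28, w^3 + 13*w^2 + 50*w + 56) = w^2 + 9*w + 14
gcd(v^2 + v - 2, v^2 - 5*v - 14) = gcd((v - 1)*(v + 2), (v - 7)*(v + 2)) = v + 2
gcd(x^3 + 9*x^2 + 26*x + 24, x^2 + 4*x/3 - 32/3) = x + 4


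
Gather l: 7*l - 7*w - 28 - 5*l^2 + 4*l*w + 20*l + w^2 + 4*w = -5*l^2 + l*(4*w + 27) + w^2 - 3*w - 28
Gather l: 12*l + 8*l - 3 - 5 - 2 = 20*l - 10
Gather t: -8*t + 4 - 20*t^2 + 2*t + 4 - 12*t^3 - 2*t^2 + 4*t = -12*t^3 - 22*t^2 - 2*t + 8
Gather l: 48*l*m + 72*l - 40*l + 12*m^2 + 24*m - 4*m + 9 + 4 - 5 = l*(48*m + 32) + 12*m^2 + 20*m + 8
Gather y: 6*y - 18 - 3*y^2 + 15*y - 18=-3*y^2 + 21*y - 36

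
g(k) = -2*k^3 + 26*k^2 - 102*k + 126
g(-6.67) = 2556.53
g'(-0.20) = -112.64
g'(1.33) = -43.45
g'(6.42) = -15.46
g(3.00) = 0.00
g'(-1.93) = -224.71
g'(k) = -6*k^2 + 52*k - 102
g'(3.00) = 0.00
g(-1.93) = 434.09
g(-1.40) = 325.25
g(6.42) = 13.57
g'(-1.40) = -186.56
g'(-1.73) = -209.92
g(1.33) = 31.63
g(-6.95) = 2762.17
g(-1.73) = 390.63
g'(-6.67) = -715.77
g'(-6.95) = -753.22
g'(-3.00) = -312.00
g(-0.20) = 147.46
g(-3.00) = 720.00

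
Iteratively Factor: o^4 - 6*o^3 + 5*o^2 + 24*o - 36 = (o - 3)*(o^3 - 3*o^2 - 4*o + 12) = (o - 3)*(o - 2)*(o^2 - o - 6) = (o - 3)^2*(o - 2)*(o + 2)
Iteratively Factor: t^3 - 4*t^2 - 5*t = (t + 1)*(t^2 - 5*t) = t*(t + 1)*(t - 5)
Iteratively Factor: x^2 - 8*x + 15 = (x - 5)*(x - 3)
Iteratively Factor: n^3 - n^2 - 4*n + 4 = (n + 2)*(n^2 - 3*n + 2) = (n - 2)*(n + 2)*(n - 1)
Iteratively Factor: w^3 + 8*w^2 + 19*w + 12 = (w + 1)*(w^2 + 7*w + 12) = (w + 1)*(w + 4)*(w + 3)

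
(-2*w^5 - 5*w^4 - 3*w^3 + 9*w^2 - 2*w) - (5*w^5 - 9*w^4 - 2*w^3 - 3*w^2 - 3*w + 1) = -7*w^5 + 4*w^4 - w^3 + 12*w^2 + w - 1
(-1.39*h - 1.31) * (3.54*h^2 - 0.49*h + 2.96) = -4.9206*h^3 - 3.9563*h^2 - 3.4725*h - 3.8776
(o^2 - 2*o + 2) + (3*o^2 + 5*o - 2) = 4*o^2 + 3*o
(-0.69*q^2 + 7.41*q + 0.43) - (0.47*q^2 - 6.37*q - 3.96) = -1.16*q^2 + 13.78*q + 4.39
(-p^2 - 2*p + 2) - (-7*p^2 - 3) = 6*p^2 - 2*p + 5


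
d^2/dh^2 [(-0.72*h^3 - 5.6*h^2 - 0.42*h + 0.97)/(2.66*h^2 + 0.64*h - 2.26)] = (7.105427357601e-15*h^5 - 5.6843418860808e-14*h^4 + 3.876848*h^3 - 154.56132*h^2 - 27.306096*h - 45.962968)/(18.821096*h^6 + 13.585152*h^5 - 44.70396*h^4 - 22.8224*h^3 + 37.98156*h^2 + 9.806592*h - 11.543176)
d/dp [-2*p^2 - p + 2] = -4*p - 1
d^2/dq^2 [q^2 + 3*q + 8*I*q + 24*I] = 2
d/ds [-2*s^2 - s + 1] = -4*s - 1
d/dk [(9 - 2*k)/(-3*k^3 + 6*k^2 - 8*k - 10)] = (-12*k^3 + 93*k^2 - 108*k + 92)/(9*k^6 - 36*k^5 + 84*k^4 - 36*k^3 - 56*k^2 + 160*k + 100)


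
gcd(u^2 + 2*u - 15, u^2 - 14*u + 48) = 1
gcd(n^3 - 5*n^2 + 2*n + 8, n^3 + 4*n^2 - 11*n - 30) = 1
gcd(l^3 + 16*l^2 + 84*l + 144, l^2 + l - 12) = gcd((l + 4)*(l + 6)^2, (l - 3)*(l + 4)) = l + 4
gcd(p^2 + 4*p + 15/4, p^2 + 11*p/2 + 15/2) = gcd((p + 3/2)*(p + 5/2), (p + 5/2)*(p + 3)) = p + 5/2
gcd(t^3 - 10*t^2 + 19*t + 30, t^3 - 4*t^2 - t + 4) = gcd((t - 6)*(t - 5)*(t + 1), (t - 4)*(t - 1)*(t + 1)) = t + 1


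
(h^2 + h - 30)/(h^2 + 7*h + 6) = (h - 5)/(h + 1)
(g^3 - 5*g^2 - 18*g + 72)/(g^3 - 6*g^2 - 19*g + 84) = (g - 6)/(g - 7)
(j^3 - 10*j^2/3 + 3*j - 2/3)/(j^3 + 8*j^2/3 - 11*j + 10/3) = (j - 1)/(j + 5)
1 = 1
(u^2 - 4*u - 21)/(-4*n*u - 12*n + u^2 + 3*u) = (u - 7)/(-4*n + u)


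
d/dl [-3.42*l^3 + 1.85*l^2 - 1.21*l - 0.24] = -10.26*l^2 + 3.7*l - 1.21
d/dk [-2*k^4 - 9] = -8*k^3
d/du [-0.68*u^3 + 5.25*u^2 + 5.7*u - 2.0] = -2.04*u^2 + 10.5*u + 5.7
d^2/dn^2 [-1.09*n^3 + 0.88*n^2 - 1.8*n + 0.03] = 1.76 - 6.54*n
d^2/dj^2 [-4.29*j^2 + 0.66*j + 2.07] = -8.58000000000000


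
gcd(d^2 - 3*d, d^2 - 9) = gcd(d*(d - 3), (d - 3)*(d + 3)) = d - 3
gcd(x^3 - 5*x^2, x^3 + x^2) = x^2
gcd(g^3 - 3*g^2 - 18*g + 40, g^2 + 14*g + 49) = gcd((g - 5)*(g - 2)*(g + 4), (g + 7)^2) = 1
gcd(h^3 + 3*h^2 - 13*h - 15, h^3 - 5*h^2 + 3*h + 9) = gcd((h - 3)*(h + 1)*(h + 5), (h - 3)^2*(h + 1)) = h^2 - 2*h - 3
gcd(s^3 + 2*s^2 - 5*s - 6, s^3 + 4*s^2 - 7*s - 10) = s^2 - s - 2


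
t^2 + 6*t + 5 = (t + 1)*(t + 5)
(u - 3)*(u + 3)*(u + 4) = u^3 + 4*u^2 - 9*u - 36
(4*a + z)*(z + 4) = 4*a*z + 16*a + z^2 + 4*z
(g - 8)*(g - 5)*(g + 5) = g^3 - 8*g^2 - 25*g + 200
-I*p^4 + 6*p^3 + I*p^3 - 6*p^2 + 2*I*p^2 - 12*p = p*(p - 2)*(p + 6*I)*(-I*p - I)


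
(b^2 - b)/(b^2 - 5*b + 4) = b/(b - 4)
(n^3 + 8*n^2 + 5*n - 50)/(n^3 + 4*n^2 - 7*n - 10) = (n + 5)/(n + 1)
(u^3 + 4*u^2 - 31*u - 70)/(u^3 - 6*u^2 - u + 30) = (u + 7)/(u - 3)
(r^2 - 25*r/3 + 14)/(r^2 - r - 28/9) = 3*(r - 6)/(3*r + 4)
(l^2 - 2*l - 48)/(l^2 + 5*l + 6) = (l^2 - 2*l - 48)/(l^2 + 5*l + 6)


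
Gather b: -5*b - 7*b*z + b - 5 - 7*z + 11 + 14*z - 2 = b*(-7*z - 4) + 7*z + 4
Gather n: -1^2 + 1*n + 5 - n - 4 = 0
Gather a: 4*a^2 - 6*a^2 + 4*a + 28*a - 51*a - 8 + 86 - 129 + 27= -2*a^2 - 19*a - 24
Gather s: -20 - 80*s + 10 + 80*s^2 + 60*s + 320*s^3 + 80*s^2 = 320*s^3 + 160*s^2 - 20*s - 10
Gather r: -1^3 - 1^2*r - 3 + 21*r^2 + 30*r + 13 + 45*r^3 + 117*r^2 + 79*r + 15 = 45*r^3 + 138*r^2 + 108*r + 24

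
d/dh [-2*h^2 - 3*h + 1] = -4*h - 3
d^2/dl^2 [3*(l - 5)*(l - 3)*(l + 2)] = 18*l - 36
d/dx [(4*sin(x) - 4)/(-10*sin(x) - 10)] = -4*cos(x)/(5*(sin(x) + 1)^2)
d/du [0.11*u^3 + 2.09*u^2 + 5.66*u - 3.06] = 0.33*u^2 + 4.18*u + 5.66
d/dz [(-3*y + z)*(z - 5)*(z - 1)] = -6*y*z + 18*y + 3*z^2 - 12*z + 5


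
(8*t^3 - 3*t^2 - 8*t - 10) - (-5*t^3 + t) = 13*t^3 - 3*t^2 - 9*t - 10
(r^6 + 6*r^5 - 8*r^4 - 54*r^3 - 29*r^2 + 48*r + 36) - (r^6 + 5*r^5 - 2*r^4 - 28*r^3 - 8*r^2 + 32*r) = r^5 - 6*r^4 - 26*r^3 - 21*r^2 + 16*r + 36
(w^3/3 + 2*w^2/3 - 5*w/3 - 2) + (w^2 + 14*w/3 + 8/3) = w^3/3 + 5*w^2/3 + 3*w + 2/3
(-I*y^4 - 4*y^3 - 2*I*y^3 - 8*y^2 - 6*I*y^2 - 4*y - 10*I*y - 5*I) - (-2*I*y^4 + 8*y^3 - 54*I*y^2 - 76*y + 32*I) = I*y^4 - 12*y^3 - 2*I*y^3 - 8*y^2 + 48*I*y^2 + 72*y - 10*I*y - 37*I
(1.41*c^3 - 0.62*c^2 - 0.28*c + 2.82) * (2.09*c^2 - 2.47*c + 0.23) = 2.9469*c^5 - 4.7785*c^4 + 1.2705*c^3 + 6.4428*c^2 - 7.0298*c + 0.6486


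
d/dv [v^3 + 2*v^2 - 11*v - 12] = 3*v^2 + 4*v - 11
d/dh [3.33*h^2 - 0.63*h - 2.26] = 6.66*h - 0.63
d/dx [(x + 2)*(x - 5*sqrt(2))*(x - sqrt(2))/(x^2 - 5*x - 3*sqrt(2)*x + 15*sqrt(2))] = (x^4 - 10*x^3 - 6*sqrt(2)*x^3 + 16*x^2 + 81*sqrt(2)*x^2 - 400*x + 60*sqrt(2)*x - 260 + 210*sqrt(2))/(x^4 - 10*x^3 - 6*sqrt(2)*x^3 + 43*x^2 + 60*sqrt(2)*x^2 - 150*sqrt(2)*x - 180*x + 450)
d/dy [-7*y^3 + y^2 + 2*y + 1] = -21*y^2 + 2*y + 2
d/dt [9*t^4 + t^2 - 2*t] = 36*t^3 + 2*t - 2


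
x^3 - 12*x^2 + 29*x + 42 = (x - 7)*(x - 6)*(x + 1)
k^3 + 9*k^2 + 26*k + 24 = (k + 2)*(k + 3)*(k + 4)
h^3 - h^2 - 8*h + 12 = (h - 2)^2*(h + 3)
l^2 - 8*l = l*(l - 8)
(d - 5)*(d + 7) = d^2 + 2*d - 35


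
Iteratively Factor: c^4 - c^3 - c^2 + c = (c + 1)*(c^3 - 2*c^2 + c) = c*(c + 1)*(c^2 - 2*c + 1) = c*(c - 1)*(c + 1)*(c - 1)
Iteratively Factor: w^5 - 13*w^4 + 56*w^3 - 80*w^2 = (w - 4)*(w^4 - 9*w^3 + 20*w^2) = w*(w - 4)*(w^3 - 9*w^2 + 20*w) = w*(w - 5)*(w - 4)*(w^2 - 4*w) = w*(w - 5)*(w - 4)^2*(w)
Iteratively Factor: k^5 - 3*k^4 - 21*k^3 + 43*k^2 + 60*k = (k + 1)*(k^4 - 4*k^3 - 17*k^2 + 60*k) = (k + 1)*(k + 4)*(k^3 - 8*k^2 + 15*k) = (k - 3)*(k + 1)*(k + 4)*(k^2 - 5*k) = k*(k - 3)*(k + 1)*(k + 4)*(k - 5)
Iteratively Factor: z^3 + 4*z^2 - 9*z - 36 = (z + 4)*(z^2 - 9) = (z - 3)*(z + 4)*(z + 3)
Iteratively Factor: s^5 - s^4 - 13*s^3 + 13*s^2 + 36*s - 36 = (s - 2)*(s^4 + s^3 - 11*s^2 - 9*s + 18) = (s - 2)*(s + 2)*(s^3 - s^2 - 9*s + 9) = (s - 2)*(s - 1)*(s + 2)*(s^2 - 9) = (s - 2)*(s - 1)*(s + 2)*(s + 3)*(s - 3)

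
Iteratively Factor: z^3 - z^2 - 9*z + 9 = (z - 1)*(z^2 - 9) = (z - 1)*(z + 3)*(z - 3)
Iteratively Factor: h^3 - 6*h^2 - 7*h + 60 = (h - 5)*(h^2 - h - 12) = (h - 5)*(h - 4)*(h + 3)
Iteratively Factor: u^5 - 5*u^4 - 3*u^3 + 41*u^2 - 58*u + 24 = (u - 4)*(u^4 - u^3 - 7*u^2 + 13*u - 6) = (u - 4)*(u - 1)*(u^3 - 7*u + 6) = (u - 4)*(u - 1)*(u + 3)*(u^2 - 3*u + 2) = (u - 4)*(u - 2)*(u - 1)*(u + 3)*(u - 1)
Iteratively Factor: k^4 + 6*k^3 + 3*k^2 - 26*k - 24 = (k - 2)*(k^3 + 8*k^2 + 19*k + 12) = (k - 2)*(k + 3)*(k^2 + 5*k + 4) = (k - 2)*(k + 1)*(k + 3)*(k + 4)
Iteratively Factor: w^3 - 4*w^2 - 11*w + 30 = (w - 2)*(w^2 - 2*w - 15) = (w - 5)*(w - 2)*(w + 3)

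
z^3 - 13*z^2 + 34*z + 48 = (z - 8)*(z - 6)*(z + 1)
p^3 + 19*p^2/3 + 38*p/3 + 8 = (p + 4/3)*(p + 2)*(p + 3)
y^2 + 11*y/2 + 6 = (y + 3/2)*(y + 4)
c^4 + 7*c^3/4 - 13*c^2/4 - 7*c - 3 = (c - 2)*(c + 3/4)*(c + 1)*(c + 2)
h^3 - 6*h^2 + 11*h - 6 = (h - 3)*(h - 2)*(h - 1)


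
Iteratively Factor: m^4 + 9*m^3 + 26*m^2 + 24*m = (m + 2)*(m^3 + 7*m^2 + 12*m) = (m + 2)*(m + 4)*(m^2 + 3*m) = (m + 2)*(m + 3)*(m + 4)*(m)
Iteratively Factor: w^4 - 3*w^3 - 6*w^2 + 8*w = (w + 2)*(w^3 - 5*w^2 + 4*w) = (w - 4)*(w + 2)*(w^2 - w) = w*(w - 4)*(w + 2)*(w - 1)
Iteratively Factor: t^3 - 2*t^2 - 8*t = (t - 4)*(t^2 + 2*t) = (t - 4)*(t + 2)*(t)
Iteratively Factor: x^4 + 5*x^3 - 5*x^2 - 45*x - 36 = (x + 4)*(x^3 + x^2 - 9*x - 9) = (x - 3)*(x + 4)*(x^2 + 4*x + 3) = (x - 3)*(x + 3)*(x + 4)*(x + 1)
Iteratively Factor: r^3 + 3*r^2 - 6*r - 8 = (r + 4)*(r^2 - r - 2) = (r + 1)*(r + 4)*(r - 2)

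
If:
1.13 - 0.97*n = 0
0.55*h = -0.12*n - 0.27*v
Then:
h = -0.490909090909091*v - 0.254170571696345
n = 1.16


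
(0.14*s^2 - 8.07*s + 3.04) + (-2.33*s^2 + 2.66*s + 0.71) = -2.19*s^2 - 5.41*s + 3.75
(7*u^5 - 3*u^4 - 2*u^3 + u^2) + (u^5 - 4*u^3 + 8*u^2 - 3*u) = 8*u^5 - 3*u^4 - 6*u^3 + 9*u^2 - 3*u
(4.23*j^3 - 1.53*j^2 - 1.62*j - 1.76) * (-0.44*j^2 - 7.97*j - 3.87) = -1.8612*j^5 - 33.0399*j^4 - 3.4632*j^3 + 19.6069*j^2 + 20.2966*j + 6.8112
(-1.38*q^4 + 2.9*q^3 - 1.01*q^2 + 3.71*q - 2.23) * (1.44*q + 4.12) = -1.9872*q^5 - 1.5096*q^4 + 10.4936*q^3 + 1.1812*q^2 + 12.074*q - 9.1876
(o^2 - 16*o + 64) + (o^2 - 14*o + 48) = 2*o^2 - 30*o + 112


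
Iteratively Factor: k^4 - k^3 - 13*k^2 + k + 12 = (k - 1)*(k^3 - 13*k - 12) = (k - 4)*(k - 1)*(k^2 + 4*k + 3) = (k - 4)*(k - 1)*(k + 1)*(k + 3)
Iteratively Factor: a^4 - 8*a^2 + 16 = (a - 2)*(a^3 + 2*a^2 - 4*a - 8) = (a - 2)*(a + 2)*(a^2 - 4) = (a - 2)^2*(a + 2)*(a + 2)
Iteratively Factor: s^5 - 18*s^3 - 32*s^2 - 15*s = (s + 1)*(s^4 - s^3 - 17*s^2 - 15*s) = (s + 1)*(s + 3)*(s^3 - 4*s^2 - 5*s) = s*(s + 1)*(s + 3)*(s^2 - 4*s - 5) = s*(s - 5)*(s + 1)*(s + 3)*(s + 1)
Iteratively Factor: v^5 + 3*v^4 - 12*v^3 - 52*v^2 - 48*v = (v)*(v^4 + 3*v^3 - 12*v^2 - 52*v - 48) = v*(v + 2)*(v^3 + v^2 - 14*v - 24) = v*(v - 4)*(v + 2)*(v^2 + 5*v + 6) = v*(v - 4)*(v + 2)*(v + 3)*(v + 2)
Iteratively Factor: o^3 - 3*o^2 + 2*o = (o)*(o^2 - 3*o + 2) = o*(o - 1)*(o - 2)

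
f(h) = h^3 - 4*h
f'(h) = 3*h^2 - 4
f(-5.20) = -119.81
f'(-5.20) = 77.12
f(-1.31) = 2.99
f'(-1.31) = 1.15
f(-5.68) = -160.53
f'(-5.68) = 92.79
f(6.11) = 203.66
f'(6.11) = 108.00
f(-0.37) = 1.43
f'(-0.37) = -3.59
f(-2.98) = -14.54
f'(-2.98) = 22.64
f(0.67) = -2.38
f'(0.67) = -2.65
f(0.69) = -2.43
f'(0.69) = -2.57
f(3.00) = 15.00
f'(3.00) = 23.00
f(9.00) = 693.00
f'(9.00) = 239.00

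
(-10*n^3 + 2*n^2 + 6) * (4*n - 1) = -40*n^4 + 18*n^3 - 2*n^2 + 24*n - 6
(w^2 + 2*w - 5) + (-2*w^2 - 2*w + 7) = 2 - w^2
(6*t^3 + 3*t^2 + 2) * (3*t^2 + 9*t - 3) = 18*t^5 + 63*t^4 + 9*t^3 - 3*t^2 + 18*t - 6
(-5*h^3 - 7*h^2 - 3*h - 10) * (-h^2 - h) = 5*h^5 + 12*h^4 + 10*h^3 + 13*h^2 + 10*h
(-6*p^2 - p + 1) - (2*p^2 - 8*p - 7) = -8*p^2 + 7*p + 8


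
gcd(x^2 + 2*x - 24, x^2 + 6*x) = x + 6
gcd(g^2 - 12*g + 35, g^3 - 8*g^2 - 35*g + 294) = g - 7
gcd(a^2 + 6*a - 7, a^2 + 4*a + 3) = 1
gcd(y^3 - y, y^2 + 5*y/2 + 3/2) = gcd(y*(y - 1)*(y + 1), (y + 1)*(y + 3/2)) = y + 1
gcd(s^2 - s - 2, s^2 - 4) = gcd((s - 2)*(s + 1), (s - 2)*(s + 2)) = s - 2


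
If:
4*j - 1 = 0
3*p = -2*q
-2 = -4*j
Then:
No Solution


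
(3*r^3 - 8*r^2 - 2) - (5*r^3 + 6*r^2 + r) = -2*r^3 - 14*r^2 - r - 2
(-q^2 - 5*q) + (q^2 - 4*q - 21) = -9*q - 21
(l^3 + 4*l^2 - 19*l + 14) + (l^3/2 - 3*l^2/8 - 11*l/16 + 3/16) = 3*l^3/2 + 29*l^2/8 - 315*l/16 + 227/16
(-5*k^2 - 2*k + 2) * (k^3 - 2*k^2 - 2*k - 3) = -5*k^5 + 8*k^4 + 16*k^3 + 15*k^2 + 2*k - 6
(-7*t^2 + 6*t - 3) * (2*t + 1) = -14*t^3 + 5*t^2 - 3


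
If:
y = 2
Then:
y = 2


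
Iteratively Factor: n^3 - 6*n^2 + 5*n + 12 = (n - 4)*(n^2 - 2*n - 3) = (n - 4)*(n - 3)*(n + 1)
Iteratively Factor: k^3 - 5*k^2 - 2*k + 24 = (k + 2)*(k^2 - 7*k + 12) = (k - 4)*(k + 2)*(k - 3)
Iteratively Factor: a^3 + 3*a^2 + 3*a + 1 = (a + 1)*(a^2 + 2*a + 1) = (a + 1)^2*(a + 1)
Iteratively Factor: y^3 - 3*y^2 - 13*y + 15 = (y - 5)*(y^2 + 2*y - 3) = (y - 5)*(y - 1)*(y + 3)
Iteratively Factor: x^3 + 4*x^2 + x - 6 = (x - 1)*(x^2 + 5*x + 6) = (x - 1)*(x + 2)*(x + 3)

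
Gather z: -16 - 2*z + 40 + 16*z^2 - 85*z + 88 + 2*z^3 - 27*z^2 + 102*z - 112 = 2*z^3 - 11*z^2 + 15*z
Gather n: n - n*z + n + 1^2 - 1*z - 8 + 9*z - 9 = n*(2 - z) + 8*z - 16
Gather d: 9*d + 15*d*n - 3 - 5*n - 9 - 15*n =d*(15*n + 9) - 20*n - 12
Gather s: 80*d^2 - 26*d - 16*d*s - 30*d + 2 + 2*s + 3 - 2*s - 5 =80*d^2 - 16*d*s - 56*d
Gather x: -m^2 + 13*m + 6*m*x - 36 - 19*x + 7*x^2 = -m^2 + 13*m + 7*x^2 + x*(6*m - 19) - 36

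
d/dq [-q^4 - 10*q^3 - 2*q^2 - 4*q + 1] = -4*q^3 - 30*q^2 - 4*q - 4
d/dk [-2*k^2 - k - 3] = -4*k - 1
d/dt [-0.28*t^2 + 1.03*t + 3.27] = 1.03 - 0.56*t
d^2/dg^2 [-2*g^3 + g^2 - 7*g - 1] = 2 - 12*g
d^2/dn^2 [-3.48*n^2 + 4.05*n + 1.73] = -6.96000000000000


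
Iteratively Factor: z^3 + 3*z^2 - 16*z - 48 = (z + 3)*(z^2 - 16) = (z + 3)*(z + 4)*(z - 4)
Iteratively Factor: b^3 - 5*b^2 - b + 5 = (b + 1)*(b^2 - 6*b + 5) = (b - 5)*(b + 1)*(b - 1)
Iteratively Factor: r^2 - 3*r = (r)*(r - 3)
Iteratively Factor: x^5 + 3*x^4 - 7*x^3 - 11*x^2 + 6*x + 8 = (x - 2)*(x^4 + 5*x^3 + 3*x^2 - 5*x - 4) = (x - 2)*(x + 1)*(x^3 + 4*x^2 - x - 4) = (x - 2)*(x + 1)^2*(x^2 + 3*x - 4) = (x - 2)*(x + 1)^2*(x + 4)*(x - 1)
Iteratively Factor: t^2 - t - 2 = (t - 2)*(t + 1)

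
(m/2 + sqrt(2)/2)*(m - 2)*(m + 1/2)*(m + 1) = m^4/2 - m^3/4 + sqrt(2)*m^3/2 - 5*m^2/4 - sqrt(2)*m^2/4 - 5*sqrt(2)*m/4 - m/2 - sqrt(2)/2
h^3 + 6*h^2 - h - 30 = (h - 2)*(h + 3)*(h + 5)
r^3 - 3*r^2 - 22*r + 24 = (r - 6)*(r - 1)*(r + 4)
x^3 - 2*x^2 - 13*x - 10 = (x - 5)*(x + 1)*(x + 2)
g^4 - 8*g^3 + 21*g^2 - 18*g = g*(g - 3)^2*(g - 2)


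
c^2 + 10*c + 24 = (c + 4)*(c + 6)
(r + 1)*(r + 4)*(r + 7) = r^3 + 12*r^2 + 39*r + 28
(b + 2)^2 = b^2 + 4*b + 4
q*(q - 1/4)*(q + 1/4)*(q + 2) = q^4 + 2*q^3 - q^2/16 - q/8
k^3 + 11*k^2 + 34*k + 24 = (k + 1)*(k + 4)*(k + 6)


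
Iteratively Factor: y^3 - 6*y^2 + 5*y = (y - 5)*(y^2 - y) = y*(y - 5)*(y - 1)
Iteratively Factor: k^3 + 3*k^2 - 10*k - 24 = (k - 3)*(k^2 + 6*k + 8) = (k - 3)*(k + 4)*(k + 2)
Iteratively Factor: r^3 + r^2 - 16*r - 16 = (r + 4)*(r^2 - 3*r - 4) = (r - 4)*(r + 4)*(r + 1)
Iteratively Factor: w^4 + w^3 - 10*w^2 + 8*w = (w + 4)*(w^3 - 3*w^2 + 2*w) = (w - 1)*(w + 4)*(w^2 - 2*w) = (w - 2)*(w - 1)*(w + 4)*(w)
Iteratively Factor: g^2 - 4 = (g - 2)*(g + 2)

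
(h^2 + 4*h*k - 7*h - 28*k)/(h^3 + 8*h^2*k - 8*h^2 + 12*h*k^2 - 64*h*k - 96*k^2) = (h^2 + 4*h*k - 7*h - 28*k)/(h^3 + 8*h^2*k - 8*h^2 + 12*h*k^2 - 64*h*k - 96*k^2)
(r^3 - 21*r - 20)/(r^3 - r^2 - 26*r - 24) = (r - 5)/(r - 6)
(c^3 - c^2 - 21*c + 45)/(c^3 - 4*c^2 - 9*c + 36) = (c^2 + 2*c - 15)/(c^2 - c - 12)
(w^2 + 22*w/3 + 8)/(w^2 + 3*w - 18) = (w + 4/3)/(w - 3)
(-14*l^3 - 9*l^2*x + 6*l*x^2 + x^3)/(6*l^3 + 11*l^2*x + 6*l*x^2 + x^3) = (-14*l^2 + 5*l*x + x^2)/(6*l^2 + 5*l*x + x^2)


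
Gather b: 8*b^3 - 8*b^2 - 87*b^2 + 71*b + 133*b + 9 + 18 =8*b^3 - 95*b^2 + 204*b + 27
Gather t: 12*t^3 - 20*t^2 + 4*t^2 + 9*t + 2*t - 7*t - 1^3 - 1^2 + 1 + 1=12*t^3 - 16*t^2 + 4*t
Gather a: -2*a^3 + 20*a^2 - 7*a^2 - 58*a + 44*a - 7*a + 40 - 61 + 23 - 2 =-2*a^3 + 13*a^2 - 21*a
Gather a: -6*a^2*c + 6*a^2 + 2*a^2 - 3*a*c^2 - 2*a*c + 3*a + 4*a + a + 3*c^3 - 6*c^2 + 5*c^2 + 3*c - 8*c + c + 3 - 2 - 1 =a^2*(8 - 6*c) + a*(-3*c^2 - 2*c + 8) + 3*c^3 - c^2 - 4*c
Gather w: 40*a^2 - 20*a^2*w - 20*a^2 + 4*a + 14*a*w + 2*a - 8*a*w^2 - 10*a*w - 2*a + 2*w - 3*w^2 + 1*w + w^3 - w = 20*a^2 + 4*a + w^3 + w^2*(-8*a - 3) + w*(-20*a^2 + 4*a + 2)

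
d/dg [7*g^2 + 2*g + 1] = 14*g + 2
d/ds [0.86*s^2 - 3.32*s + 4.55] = 1.72*s - 3.32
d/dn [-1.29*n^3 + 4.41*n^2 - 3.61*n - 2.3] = -3.87*n^2 + 8.82*n - 3.61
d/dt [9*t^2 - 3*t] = 18*t - 3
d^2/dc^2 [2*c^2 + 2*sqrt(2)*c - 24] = 4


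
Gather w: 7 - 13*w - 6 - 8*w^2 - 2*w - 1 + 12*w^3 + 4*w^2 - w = 12*w^3 - 4*w^2 - 16*w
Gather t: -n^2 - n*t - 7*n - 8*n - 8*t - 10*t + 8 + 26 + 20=-n^2 - 15*n + t*(-n - 18) + 54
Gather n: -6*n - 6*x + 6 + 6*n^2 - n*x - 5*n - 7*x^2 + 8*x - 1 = 6*n^2 + n*(-x - 11) - 7*x^2 + 2*x + 5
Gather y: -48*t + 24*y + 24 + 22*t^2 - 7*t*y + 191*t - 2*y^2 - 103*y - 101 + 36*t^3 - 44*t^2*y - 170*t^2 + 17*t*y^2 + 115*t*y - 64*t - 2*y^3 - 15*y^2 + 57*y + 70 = 36*t^3 - 148*t^2 + 79*t - 2*y^3 + y^2*(17*t - 17) + y*(-44*t^2 + 108*t - 22) - 7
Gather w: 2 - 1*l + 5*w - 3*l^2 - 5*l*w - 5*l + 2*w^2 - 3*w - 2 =-3*l^2 - 6*l + 2*w^2 + w*(2 - 5*l)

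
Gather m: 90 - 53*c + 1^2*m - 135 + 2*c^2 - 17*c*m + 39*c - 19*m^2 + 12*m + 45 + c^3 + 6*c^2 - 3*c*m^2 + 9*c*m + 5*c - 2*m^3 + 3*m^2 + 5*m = c^3 + 8*c^2 - 9*c - 2*m^3 + m^2*(-3*c - 16) + m*(18 - 8*c)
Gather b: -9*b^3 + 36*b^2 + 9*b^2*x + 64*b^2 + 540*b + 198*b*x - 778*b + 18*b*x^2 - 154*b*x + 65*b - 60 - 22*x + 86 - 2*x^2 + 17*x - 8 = -9*b^3 + b^2*(9*x + 100) + b*(18*x^2 + 44*x - 173) - 2*x^2 - 5*x + 18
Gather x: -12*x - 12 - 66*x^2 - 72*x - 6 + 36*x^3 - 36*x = 36*x^3 - 66*x^2 - 120*x - 18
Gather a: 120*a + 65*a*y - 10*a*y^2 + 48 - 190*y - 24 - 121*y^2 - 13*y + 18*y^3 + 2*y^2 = a*(-10*y^2 + 65*y + 120) + 18*y^3 - 119*y^2 - 203*y + 24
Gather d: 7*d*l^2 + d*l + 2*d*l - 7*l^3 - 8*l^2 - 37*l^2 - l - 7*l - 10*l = d*(7*l^2 + 3*l) - 7*l^3 - 45*l^2 - 18*l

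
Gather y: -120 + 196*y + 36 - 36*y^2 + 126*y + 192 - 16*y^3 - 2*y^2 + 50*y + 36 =-16*y^3 - 38*y^2 + 372*y + 144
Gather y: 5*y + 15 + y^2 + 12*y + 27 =y^2 + 17*y + 42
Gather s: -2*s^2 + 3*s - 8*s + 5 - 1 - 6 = -2*s^2 - 5*s - 2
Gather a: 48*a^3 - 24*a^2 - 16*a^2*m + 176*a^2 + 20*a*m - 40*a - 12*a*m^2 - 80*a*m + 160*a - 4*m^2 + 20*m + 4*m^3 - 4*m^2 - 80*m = 48*a^3 + a^2*(152 - 16*m) + a*(-12*m^2 - 60*m + 120) + 4*m^3 - 8*m^2 - 60*m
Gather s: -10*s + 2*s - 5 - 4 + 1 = -8*s - 8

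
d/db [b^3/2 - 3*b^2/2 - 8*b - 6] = 3*b^2/2 - 3*b - 8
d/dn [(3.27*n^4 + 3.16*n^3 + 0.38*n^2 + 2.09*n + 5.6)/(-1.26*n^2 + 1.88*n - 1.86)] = (-8.2404*n^5 + 14.4612*n^4 - 12.4472*n^3 - 14.285*n^2 + 12.6984*n - 14.4154)/(1.5876*n^4 - 4.7376*n^3 + 8.2216*n^2 - 6.9936*n + 3.4596)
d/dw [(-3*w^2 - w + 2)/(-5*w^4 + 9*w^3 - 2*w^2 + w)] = (-30*w^5 + 12*w^4 + 58*w^3 - 59*w^2 + 8*w - 2)/(w^2*(25*w^6 - 90*w^5 + 101*w^4 - 46*w^3 + 22*w^2 - 4*w + 1))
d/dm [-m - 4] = -1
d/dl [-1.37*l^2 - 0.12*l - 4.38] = -2.74*l - 0.12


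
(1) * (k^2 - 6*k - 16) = k^2 - 6*k - 16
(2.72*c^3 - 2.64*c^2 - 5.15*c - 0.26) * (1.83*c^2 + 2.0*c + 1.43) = 4.9776*c^5 + 0.6088*c^4 - 10.8149*c^3 - 14.551*c^2 - 7.8845*c - 0.3718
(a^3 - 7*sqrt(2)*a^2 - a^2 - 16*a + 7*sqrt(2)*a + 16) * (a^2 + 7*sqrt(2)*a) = a^5 - a^4 - 114*a^3 - 112*sqrt(2)*a^2 + 114*a^2 + 112*sqrt(2)*a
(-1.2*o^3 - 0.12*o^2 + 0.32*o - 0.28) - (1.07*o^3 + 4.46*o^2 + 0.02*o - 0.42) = -2.27*o^3 - 4.58*o^2 + 0.3*o + 0.14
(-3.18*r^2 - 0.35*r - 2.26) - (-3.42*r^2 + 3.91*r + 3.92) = 0.24*r^2 - 4.26*r - 6.18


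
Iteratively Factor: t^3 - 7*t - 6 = (t - 3)*(t^2 + 3*t + 2) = (t - 3)*(t + 1)*(t + 2)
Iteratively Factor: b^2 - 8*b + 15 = (b - 3)*(b - 5)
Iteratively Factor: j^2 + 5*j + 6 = (j + 2)*(j + 3)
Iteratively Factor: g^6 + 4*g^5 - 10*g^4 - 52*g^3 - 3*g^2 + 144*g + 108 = (g + 1)*(g^5 + 3*g^4 - 13*g^3 - 39*g^2 + 36*g + 108) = (g + 1)*(g + 2)*(g^4 + g^3 - 15*g^2 - 9*g + 54) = (g + 1)*(g + 2)*(g + 3)*(g^3 - 2*g^2 - 9*g + 18) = (g - 2)*(g + 1)*(g + 2)*(g + 3)*(g^2 - 9) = (g - 2)*(g + 1)*(g + 2)*(g + 3)^2*(g - 3)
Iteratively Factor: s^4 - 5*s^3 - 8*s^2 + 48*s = (s + 3)*(s^3 - 8*s^2 + 16*s) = (s - 4)*(s + 3)*(s^2 - 4*s) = (s - 4)^2*(s + 3)*(s)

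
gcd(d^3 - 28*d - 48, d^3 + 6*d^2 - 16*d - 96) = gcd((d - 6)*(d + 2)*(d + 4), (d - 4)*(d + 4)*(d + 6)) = d + 4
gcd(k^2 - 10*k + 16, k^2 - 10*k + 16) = k^2 - 10*k + 16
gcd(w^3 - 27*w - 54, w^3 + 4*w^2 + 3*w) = w + 3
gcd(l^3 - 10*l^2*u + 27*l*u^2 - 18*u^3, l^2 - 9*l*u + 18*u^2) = l^2 - 9*l*u + 18*u^2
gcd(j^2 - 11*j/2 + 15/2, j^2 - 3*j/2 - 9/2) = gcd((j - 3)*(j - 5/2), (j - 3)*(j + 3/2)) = j - 3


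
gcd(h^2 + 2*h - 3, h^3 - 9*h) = h + 3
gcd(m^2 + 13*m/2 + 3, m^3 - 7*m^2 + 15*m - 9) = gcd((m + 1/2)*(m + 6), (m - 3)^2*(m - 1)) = 1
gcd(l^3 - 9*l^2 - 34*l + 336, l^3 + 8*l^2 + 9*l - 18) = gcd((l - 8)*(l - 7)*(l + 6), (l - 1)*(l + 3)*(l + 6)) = l + 6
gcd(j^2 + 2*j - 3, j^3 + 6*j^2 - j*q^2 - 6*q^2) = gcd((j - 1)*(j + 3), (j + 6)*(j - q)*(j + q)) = 1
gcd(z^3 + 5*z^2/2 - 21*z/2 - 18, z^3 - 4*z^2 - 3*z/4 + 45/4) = z^2 - 3*z/2 - 9/2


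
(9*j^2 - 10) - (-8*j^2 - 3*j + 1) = 17*j^2 + 3*j - 11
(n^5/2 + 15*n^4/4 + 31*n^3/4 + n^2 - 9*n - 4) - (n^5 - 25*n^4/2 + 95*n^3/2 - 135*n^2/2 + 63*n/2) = -n^5/2 + 65*n^4/4 - 159*n^3/4 + 137*n^2/2 - 81*n/2 - 4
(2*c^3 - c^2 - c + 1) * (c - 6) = 2*c^4 - 13*c^3 + 5*c^2 + 7*c - 6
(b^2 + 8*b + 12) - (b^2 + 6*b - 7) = 2*b + 19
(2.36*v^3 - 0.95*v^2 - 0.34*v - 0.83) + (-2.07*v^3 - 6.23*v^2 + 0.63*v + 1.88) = 0.29*v^3 - 7.18*v^2 + 0.29*v + 1.05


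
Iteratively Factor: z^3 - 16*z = (z)*(z^2 - 16) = z*(z + 4)*(z - 4)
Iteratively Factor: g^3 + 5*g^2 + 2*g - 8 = (g + 2)*(g^2 + 3*g - 4) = (g + 2)*(g + 4)*(g - 1)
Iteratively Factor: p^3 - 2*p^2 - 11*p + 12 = (p + 3)*(p^2 - 5*p + 4) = (p - 1)*(p + 3)*(p - 4)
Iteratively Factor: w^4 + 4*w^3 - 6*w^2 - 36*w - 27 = (w + 3)*(w^3 + w^2 - 9*w - 9) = (w + 1)*(w + 3)*(w^2 - 9) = (w - 3)*(w + 1)*(w + 3)*(w + 3)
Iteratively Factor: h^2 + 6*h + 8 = (h + 2)*(h + 4)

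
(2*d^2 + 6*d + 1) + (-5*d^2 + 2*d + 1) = -3*d^2 + 8*d + 2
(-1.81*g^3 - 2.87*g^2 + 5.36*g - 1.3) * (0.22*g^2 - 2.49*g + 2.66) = -0.3982*g^5 + 3.8755*g^4 + 3.5109*g^3 - 21.2666*g^2 + 17.4946*g - 3.458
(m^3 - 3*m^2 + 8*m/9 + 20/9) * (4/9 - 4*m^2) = -4*m^5 + 12*m^4 - 28*m^3/9 - 92*m^2/9 + 32*m/81 + 80/81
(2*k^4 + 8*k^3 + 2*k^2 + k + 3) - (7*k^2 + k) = 2*k^4 + 8*k^3 - 5*k^2 + 3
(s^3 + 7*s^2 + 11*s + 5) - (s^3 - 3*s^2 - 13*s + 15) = 10*s^2 + 24*s - 10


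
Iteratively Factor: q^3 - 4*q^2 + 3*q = (q)*(q^2 - 4*q + 3) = q*(q - 1)*(q - 3)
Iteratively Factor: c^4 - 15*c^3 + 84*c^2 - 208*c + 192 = (c - 4)*(c^3 - 11*c^2 + 40*c - 48) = (c - 4)*(c - 3)*(c^2 - 8*c + 16) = (c - 4)^2*(c - 3)*(c - 4)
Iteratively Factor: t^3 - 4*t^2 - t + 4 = (t - 1)*(t^2 - 3*t - 4) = (t - 1)*(t + 1)*(t - 4)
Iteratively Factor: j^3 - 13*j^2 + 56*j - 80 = (j - 5)*(j^2 - 8*j + 16) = (j - 5)*(j - 4)*(j - 4)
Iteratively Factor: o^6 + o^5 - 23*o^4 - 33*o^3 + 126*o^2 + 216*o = (o)*(o^5 + o^4 - 23*o^3 - 33*o^2 + 126*o + 216) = o*(o - 4)*(o^4 + 5*o^3 - 3*o^2 - 45*o - 54) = o*(o - 4)*(o + 3)*(o^3 + 2*o^2 - 9*o - 18) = o*(o - 4)*(o + 3)^2*(o^2 - o - 6) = o*(o - 4)*(o - 3)*(o + 3)^2*(o + 2)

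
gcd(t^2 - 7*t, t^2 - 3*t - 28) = t - 7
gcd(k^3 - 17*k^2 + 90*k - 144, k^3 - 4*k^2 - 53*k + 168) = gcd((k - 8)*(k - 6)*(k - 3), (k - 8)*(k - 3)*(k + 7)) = k^2 - 11*k + 24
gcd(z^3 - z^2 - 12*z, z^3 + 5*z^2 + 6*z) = z^2 + 3*z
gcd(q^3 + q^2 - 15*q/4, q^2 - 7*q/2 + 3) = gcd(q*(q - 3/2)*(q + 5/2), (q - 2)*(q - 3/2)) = q - 3/2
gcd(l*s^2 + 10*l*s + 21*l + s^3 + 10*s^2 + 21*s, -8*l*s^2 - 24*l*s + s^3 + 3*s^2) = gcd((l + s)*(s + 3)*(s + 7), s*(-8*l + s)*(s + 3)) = s + 3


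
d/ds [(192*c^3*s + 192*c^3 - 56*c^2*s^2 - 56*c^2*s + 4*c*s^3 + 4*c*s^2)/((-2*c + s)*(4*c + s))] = 4*c*(-384*c^4 + 224*c^3*s + 16*c^3 - 100*c^2*s^2 - 112*c^2*s + 4*c*s^3 + 16*c*s^2 + s^4)/(64*c^4 - 32*c^3*s - 12*c^2*s^2 + 4*c*s^3 + s^4)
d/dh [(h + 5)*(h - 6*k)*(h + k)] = 3*h^2 - 10*h*k + 10*h - 6*k^2 - 25*k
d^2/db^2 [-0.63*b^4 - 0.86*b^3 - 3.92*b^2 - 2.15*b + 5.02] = -7.56*b^2 - 5.16*b - 7.84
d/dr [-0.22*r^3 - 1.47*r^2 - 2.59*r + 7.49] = -0.66*r^2 - 2.94*r - 2.59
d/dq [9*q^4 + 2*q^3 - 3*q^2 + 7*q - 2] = 36*q^3 + 6*q^2 - 6*q + 7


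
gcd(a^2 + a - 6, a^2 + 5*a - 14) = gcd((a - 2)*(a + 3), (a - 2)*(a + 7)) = a - 2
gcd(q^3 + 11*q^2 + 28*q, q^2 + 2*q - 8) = q + 4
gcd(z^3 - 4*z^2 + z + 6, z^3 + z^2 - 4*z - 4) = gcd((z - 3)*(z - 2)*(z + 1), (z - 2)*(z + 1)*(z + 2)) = z^2 - z - 2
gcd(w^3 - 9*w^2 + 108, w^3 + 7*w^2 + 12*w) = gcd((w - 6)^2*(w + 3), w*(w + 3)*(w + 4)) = w + 3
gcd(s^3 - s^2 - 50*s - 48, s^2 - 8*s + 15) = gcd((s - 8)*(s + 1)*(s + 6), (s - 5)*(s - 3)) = 1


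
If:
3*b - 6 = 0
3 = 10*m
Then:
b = 2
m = 3/10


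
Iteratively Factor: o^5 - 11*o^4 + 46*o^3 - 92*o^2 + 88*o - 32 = (o - 1)*(o^4 - 10*o^3 + 36*o^2 - 56*o + 32) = (o - 2)*(o - 1)*(o^3 - 8*o^2 + 20*o - 16) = (o - 2)^2*(o - 1)*(o^2 - 6*o + 8) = (o - 2)^3*(o - 1)*(o - 4)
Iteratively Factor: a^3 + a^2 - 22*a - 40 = (a - 5)*(a^2 + 6*a + 8) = (a - 5)*(a + 4)*(a + 2)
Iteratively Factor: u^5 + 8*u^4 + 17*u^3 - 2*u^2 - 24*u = (u + 4)*(u^4 + 4*u^3 + u^2 - 6*u) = (u + 3)*(u + 4)*(u^3 + u^2 - 2*u) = (u + 2)*(u + 3)*(u + 4)*(u^2 - u) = u*(u + 2)*(u + 3)*(u + 4)*(u - 1)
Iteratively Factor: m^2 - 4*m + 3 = (m - 1)*(m - 3)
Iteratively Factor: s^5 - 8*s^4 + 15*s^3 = (s)*(s^4 - 8*s^3 + 15*s^2) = s^2*(s^3 - 8*s^2 + 15*s) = s^3*(s^2 - 8*s + 15) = s^3*(s - 5)*(s - 3)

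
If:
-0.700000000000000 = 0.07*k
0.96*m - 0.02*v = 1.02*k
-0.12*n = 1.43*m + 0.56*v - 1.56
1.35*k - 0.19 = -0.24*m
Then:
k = -10.00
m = 57.04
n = -15824.08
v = 3248.00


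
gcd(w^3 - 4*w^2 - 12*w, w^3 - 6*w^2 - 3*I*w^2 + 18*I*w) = w^2 - 6*w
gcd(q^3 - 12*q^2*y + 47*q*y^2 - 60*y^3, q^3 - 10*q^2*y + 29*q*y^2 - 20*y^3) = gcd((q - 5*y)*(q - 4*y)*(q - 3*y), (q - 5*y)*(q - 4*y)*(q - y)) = q^2 - 9*q*y + 20*y^2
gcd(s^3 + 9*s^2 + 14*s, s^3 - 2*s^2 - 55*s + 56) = s + 7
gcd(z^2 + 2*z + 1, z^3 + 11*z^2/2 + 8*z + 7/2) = z^2 + 2*z + 1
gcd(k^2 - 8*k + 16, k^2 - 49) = 1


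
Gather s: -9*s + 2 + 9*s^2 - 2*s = 9*s^2 - 11*s + 2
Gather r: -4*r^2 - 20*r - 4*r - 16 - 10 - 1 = -4*r^2 - 24*r - 27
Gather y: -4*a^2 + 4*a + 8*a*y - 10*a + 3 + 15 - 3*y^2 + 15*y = -4*a^2 - 6*a - 3*y^2 + y*(8*a + 15) + 18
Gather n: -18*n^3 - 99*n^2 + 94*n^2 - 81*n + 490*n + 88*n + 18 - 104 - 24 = -18*n^3 - 5*n^2 + 497*n - 110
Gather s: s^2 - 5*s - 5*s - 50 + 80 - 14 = s^2 - 10*s + 16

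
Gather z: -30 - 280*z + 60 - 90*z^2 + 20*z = -90*z^2 - 260*z + 30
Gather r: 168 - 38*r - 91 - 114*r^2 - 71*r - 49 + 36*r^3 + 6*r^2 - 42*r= 36*r^3 - 108*r^2 - 151*r + 28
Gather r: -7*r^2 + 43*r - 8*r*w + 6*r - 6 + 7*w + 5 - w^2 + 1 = -7*r^2 + r*(49 - 8*w) - w^2 + 7*w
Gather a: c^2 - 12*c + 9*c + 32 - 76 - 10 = c^2 - 3*c - 54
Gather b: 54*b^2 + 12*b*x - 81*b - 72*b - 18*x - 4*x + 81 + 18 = 54*b^2 + b*(12*x - 153) - 22*x + 99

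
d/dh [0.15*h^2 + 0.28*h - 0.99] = 0.3*h + 0.28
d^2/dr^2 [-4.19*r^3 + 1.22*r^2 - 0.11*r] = 2.44 - 25.14*r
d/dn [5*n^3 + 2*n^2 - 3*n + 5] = 15*n^2 + 4*n - 3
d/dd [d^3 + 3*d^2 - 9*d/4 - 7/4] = 3*d^2 + 6*d - 9/4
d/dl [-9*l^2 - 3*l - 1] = -18*l - 3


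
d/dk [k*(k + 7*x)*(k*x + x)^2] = x^2*(k + 1)*(k*(k + 1) + 2*k*(k + 7*x) + (k + 1)*(k + 7*x))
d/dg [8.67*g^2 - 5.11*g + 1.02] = 17.34*g - 5.11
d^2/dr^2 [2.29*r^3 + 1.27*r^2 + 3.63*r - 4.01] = 13.74*r + 2.54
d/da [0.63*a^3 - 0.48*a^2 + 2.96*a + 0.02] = 1.89*a^2 - 0.96*a + 2.96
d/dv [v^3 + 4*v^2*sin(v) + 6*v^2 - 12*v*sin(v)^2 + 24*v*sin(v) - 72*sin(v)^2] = 4*v^2*cos(v) + 3*v^2 + 8*v*sin(v) - 12*v*sin(2*v) + 24*v*cos(v) + 12*v - 12*sin(v)^2 + 24*sin(v) - 72*sin(2*v)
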